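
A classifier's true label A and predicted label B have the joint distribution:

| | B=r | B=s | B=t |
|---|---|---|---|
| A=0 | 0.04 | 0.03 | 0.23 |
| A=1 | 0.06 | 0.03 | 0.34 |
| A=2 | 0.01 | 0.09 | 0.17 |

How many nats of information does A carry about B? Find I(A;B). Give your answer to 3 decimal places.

Marginals: p(A) = (0.3000, 0.4300, 0.2700), p(B) = (0.1100, 0.1500, 0.7400).
I(A;B) = Σ p(x,y)·ln[p(x,y)/(p(x)p(y))].
  (0,r): 0.04·ln(1.2121) = 0.0077
  (0,s): 0.03·ln(0.6667) = -0.0122
  (0,t): 0.23·ln(1.0360) = 0.0081
  (1,r): 0.06·ln(1.2685) = 0.0143
  (1,s): 0.03·ln(0.4651) = -0.0230
  (1,t): 0.34·ln(1.0685) = 0.0225
  (2,r): 0.01·ln(0.3367) = -0.0109
  (2,s): 0.09·ln(2.2222) = 0.0719
  (2,t): 0.17·ln(0.8509) = -0.0275
Sum = 0.051 nats.

0.051 nats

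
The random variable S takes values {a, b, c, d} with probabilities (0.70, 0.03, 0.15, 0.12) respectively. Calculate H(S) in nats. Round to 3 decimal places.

H(S) = −Σ p·ln p.
  −(0.70)·ln(0.70) = 0.2497
  −(0.03)·ln(0.03) = 0.1052
  −(0.15)·ln(0.15) = 0.2846
  −(0.12)·ln(0.12) = 0.2544
Sum: 0.2497 + 0.1052 + 0.2846 + 0.2544 = 0.894 nats.

0.894 nats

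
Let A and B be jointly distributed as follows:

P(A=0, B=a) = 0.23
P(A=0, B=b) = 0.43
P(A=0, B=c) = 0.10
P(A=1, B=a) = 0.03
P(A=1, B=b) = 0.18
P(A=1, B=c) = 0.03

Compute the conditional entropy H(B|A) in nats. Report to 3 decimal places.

0.899 nats

Marginals: p(A) = (0.7600, 0.2400), p(B) = (0.2600, 0.6100, 0.1300).
H(B|A) = Σ p(A) · H(B|A=·).
  A=0: p=0.7600, H(B|A=0) = 0.9508
  A=1: p=0.2400, H(B|A=1) = 0.7356
Weighted sum = 0.899 nats.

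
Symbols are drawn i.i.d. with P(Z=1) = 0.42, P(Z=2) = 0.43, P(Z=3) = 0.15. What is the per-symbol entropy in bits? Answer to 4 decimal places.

H(Z) = −Σ p·log₂ p.
  −(0.42)·log₂(0.42) = 0.52565
  −(0.43)·log₂(0.43) = 0.52356
  −(0.15)·log₂(0.15) = 0.41054
Sum: 0.52565 + 0.52356 + 0.41054 = 1.4598 bits.

1.4598 bits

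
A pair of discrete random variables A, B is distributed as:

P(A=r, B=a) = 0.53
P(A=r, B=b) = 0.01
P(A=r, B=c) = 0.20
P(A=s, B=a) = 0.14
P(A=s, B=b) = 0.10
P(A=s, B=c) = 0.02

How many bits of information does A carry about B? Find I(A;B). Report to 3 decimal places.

0.186 bits

Marginals: p(A) = (0.7400, 0.2600), p(B) = (0.6700, 0.1100, 0.2200).
I(A;B) = H(A) + H(B) − H(A,B).
H(A) = 0.8267, H(B) = 1.2180, H(A,B) = 1.8585.
I(A;B) = 0.8267 + 1.2180 − 1.8585 = 0.186 bits.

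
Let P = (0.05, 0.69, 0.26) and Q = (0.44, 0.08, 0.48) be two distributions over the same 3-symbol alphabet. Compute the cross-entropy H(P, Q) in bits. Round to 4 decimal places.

H(P,Q) = −Σ p·log₂ q.
  −0.05·log₂(0.44) = 0.05922
  −0.69·log₂(0.08) = 2.51426
  −0.26·log₂(0.48) = 0.27531
H(P,Q) = 2.8488 bits.

2.8488 bits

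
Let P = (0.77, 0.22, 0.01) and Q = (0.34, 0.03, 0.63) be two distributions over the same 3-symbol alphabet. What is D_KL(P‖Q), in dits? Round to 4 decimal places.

0.4457 dits

D(P‖Q) = Σ p·log₁₀(p/q).
  0.77·log₁₀(0.77/0.34) = 0.27336
  0.22·log₁₀(0.22/0.03) = 0.19037
  0.01·log₁₀(0.01/0.63) = -0.01799
D(P‖Q) = 0.4457 dits.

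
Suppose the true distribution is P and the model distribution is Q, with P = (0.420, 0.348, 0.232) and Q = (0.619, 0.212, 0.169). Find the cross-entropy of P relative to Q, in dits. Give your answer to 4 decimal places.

H(P,Q) = −Σ p·log₁₀ q.
  −0.420·log₁₀(0.619) = 0.08749
  −0.348·log₁₀(0.212) = 0.23444
  −0.232·log₁₀(0.169) = 0.17913
H(P,Q) = 0.5011 dits.

0.5011 dits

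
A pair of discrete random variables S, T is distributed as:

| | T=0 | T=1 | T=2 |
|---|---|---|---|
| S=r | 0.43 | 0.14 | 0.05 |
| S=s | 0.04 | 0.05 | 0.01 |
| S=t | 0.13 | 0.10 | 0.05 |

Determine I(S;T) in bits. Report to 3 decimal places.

Marginals: p(S) = (0.6200, 0.1000, 0.2800), p(T) = (0.6000, 0.2900, 0.1100).
I(S;T) = Σ p(x,y)·log₂[p(x,y)/(p(x)p(y))].
  (r,0): 0.43·log₂(1.1559) = 0.0899
  (r,1): 0.14·log₂(0.7786) = -0.0505
  (r,2): 0.05·log₂(0.7331) = -0.0224
  (s,0): 0.04·log₂(0.6667) = -0.0234
  (s,1): 0.05·log₂(1.7241) = 0.0393
  (s,2): 0.01·log₂(0.9091) = -0.0014
  (t,0): 0.13·log₂(0.7738) = -0.0481
  (t,1): 0.10·log₂(1.2315) = 0.0300
  (t,2): 0.05·log₂(1.6234) = 0.0349
Sum = 0.048 bits.

0.048 bits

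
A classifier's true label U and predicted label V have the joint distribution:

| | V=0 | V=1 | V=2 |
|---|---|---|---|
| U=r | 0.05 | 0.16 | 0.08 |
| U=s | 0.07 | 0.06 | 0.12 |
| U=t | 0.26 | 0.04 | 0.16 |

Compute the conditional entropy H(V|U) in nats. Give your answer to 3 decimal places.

0.964 nats

Chain rule: H(V|U) = H(U,V) − H(U).
Marginals: p(U) = (0.2900, 0.2500, 0.4600), p(V) = (0.3800, 0.2600, 0.3600).
H(U,V) = 2.0266 nats; H(U) = 1.0628 nats.
H(V|U) = 2.0266 − 1.0628 = 0.964 nats.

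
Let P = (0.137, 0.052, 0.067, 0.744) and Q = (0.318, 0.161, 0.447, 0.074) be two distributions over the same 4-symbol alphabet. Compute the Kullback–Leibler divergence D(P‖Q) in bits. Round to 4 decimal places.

D(P‖Q) = Σ p·log₂(p/q).
  0.137·log₂(0.137/0.318) = -0.16643
  0.052·log₂(0.052/0.161) = -0.08478
  0.067·log₂(0.067/0.447) = -0.18345
  0.744·log₂(0.744/0.074) = 2.47730
D(P‖Q) = 2.0426 bits.

2.0426 bits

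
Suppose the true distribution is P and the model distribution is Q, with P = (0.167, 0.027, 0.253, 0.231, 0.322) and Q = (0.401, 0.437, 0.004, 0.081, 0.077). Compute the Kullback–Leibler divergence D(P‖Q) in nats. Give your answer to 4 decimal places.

D(P‖Q) = Σ p·ln(p/q).
  0.167·ln(0.167/0.401) = -0.14629
  0.027·ln(0.027/0.437) = -0.07517
  0.253·ln(0.253/0.004) = 1.04922
  0.231·ln(0.231/0.081) = 0.24208
  0.322·ln(0.322/0.077) = 0.46070
D(P‖Q) = 1.5305 nats.

1.5305 nats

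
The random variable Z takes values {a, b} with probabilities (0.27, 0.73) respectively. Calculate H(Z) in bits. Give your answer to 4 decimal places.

0.8415 bits

H(Z) = −Σ p·log₂ p.
  −(0.27)·log₂(0.27) = 0.51002
  −(0.73)·log₂(0.73) = 0.33144
Sum: 0.51002 + 0.33144 = 0.8415 bits.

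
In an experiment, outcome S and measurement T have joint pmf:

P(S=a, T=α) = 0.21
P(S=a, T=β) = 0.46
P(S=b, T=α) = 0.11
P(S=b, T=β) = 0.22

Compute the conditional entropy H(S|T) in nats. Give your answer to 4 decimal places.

Marginals: p(S) = (0.6700, 0.3300), p(T) = (0.3200, 0.6800).
H(S|T) = Σ p(T) · H(S|T=·).
  T=α: p=0.3200, H(S|T=α) = 0.6435
  T=β: p=0.6800, H(S|T=β) = 0.6295
Weighted sum = 0.6340 nats.

0.6340 nats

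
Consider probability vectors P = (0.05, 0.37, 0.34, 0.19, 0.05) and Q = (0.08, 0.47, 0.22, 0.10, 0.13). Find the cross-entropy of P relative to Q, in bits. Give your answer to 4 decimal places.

H(P,Q) = −Σ p·log₂ q.
  −0.05·log₂(0.08) = 0.18219
  −0.37·log₂(0.47) = 0.40303
  −0.34·log₂(0.22) = 0.74270
  −0.19·log₂(0.10) = 0.63117
  −0.05·log₂(0.13) = 0.14717
H(P,Q) = 2.1063 bits.

2.1063 bits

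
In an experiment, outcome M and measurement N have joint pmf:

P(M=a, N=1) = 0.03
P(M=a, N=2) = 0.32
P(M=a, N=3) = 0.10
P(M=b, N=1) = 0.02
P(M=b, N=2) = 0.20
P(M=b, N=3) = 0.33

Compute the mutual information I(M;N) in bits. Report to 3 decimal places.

0.108 bits

Marginals: p(M) = (0.4500, 0.5500), p(N) = (0.0500, 0.5200, 0.4300).
I(M;N) = H(M) + H(N) − H(M,N).
H(M) = 0.9928, H(N) = 1.2302, H(M,N) = 2.1151.
I(M;N) = 0.9928 + 1.2302 − 2.1151 = 0.108 bits.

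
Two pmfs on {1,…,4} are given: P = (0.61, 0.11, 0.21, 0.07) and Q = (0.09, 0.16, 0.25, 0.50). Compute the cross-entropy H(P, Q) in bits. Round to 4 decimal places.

H(P,Q) = −Σ p·log₂ q.
  −0.61·log₂(0.09) = 2.11910
  −0.11·log₂(0.16) = 0.29082
  −0.21·log₂(0.25) = 0.42000
  −0.07·log₂(0.50) = 0.07000
H(P,Q) = 2.8999 bits.

2.8999 bits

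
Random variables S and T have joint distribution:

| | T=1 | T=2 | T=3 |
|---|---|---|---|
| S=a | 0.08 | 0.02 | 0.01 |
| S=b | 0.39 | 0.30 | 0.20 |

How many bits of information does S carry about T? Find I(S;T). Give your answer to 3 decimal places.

Marginals: p(S) = (0.1100, 0.8900), p(T) = (0.4700, 0.3200, 0.2100).
I(S;T) = H(S) + H(T) − H(S,T).
H(S) = 0.4999, H(T) = 1.5108, H(S,T) = 1.9861.
I(S;T) = 0.4999 + 1.5108 − 1.9861 = 0.025 bits.

0.025 bits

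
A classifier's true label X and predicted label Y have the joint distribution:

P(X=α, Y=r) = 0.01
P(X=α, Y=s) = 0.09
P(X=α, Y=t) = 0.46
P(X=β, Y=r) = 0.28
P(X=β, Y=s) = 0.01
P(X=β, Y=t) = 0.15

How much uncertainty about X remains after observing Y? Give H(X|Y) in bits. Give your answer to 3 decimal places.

Marginals: p(X) = (0.5600, 0.4400), p(Y) = (0.2900, 0.1000, 0.6100).
H(X|Y) = Σ p(Y) · H(X|Y=·).
  Y=r: p=0.2900, H(X|Y=r) = 0.2164
  Y=s: p=0.1000, H(X|Y=s) = 0.4690
  Y=t: p=0.6100, H(X|Y=t) = 0.8047
Weighted sum = 0.601 bits.

0.601 bits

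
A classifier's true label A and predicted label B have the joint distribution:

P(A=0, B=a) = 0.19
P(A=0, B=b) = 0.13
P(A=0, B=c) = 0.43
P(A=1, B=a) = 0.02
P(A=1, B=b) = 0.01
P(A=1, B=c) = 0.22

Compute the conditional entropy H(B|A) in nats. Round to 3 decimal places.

Chain rule: H(B|A) = H(A,B) − H(A).
Marginals: p(A) = (0.7500, 0.2500), p(B) = (0.2100, 0.1400, 0.6500).
H(A,B) = 1.4011 nats; H(A) = 0.5623 nats.
H(B|A) = 1.4011 − 0.5623 = 0.839 nats.

0.839 nats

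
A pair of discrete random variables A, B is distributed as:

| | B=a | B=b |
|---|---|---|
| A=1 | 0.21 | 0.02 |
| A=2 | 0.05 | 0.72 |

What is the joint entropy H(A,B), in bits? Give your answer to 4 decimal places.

H(A,B) = −Σ p(x,y)·log₂ p(x,y) over all 4 cells.
  cell (1,a): −0.21·log₂0.21 = 0.47282
  cell (1,b): −0.02·log₂0.02 = 0.11288
  cell (2,a): −0.05·log₂0.05 = 0.21610
  cell (2,b): −0.72·log₂0.72 = 0.34123
Sum = 1.1430 bits.

1.1430 bits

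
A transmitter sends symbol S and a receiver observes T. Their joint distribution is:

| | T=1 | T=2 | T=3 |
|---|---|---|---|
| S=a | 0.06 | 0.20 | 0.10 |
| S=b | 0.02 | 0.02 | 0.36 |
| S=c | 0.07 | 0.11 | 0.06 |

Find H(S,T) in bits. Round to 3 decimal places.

H(S,T) = −Σ p(x,y)·log₂ p(x,y) over all 9 cells.
  cell (a,1): −0.06·log₂0.06 = 0.2435
  cell (a,2): −0.20·log₂0.20 = 0.4644
  cell (a,3): −0.10·log₂0.10 = 0.3322
  cell (b,1): −0.02·log₂0.02 = 0.1129
  cell (b,2): −0.02·log₂0.02 = 0.1129
  cell (b,3): −0.36·log₂0.36 = 0.5306
  cell (c,1): −0.07·log₂0.07 = 0.2686
  cell (c,2): −0.11·log₂0.11 = 0.3503
  cell (c,3): −0.06·log₂0.06 = 0.2435
Sum = 2.659 bits.

2.659 bits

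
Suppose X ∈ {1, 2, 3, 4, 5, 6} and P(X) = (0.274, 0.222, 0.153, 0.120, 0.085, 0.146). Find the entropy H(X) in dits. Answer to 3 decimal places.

0.747 dits

H(X) = −Σ p·log₁₀ p.
  −(0.274)·log₁₀(0.274) = 0.1541
  −(0.222)·log₁₀(0.222) = 0.1451
  −(0.153)·log₁₀(0.153) = 0.1247
  −(0.120)·log₁₀(0.120) = 0.1105
  −(0.085)·log₁₀(0.085) = 0.0910
  −(0.146)·log₁₀(0.146) = 0.1220
Sum: 0.1541 + 0.1451 + 0.1247 + 0.1105 + 0.0910 + 0.1220 = 0.747 dits.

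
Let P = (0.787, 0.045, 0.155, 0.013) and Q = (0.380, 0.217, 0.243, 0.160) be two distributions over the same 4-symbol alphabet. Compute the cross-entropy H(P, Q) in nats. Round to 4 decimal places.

1.0733 nats

H(P,Q) = −Σ p·ln q.
  −0.787·ln(0.380) = 0.76149
  −0.045·ln(0.217) = 0.06875
  −0.155·ln(0.243) = 0.21928
  −0.013·ln(0.160) = 0.02382
H(P,Q) = 1.0733 nats.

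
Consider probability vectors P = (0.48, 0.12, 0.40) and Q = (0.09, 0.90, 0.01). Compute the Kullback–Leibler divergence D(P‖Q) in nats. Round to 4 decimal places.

2.0373 nats

D(P‖Q) = Σ p·ln(p/q).
  0.48·ln(0.48/0.09) = 0.80351
  0.12·ln(0.12/0.90) = -0.24179
  0.40·ln(0.40/0.01) = 1.47555
D(P‖Q) = 2.0373 nats.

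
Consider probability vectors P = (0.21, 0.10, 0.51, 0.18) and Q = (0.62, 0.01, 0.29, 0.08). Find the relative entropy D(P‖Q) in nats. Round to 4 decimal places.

0.4368 nats

D(P‖Q) = Σ p·ln(p/q).
  0.21·ln(0.21/0.62) = -0.22735
  0.10·ln(0.10/0.01) = 0.23026
  0.51·ln(0.51/0.29) = 0.28791
  0.18·ln(0.18/0.08) = 0.14597
D(P‖Q) = 0.4368 nats.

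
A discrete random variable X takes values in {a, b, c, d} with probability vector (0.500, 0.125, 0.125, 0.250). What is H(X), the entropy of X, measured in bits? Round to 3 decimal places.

H(X) = −Σ p·log₂ p.
  −(0.500)·log₂(0.500) = 0.5000
  −(0.125)·log₂(0.125) = 0.3750
  −(0.125)·log₂(0.125) = 0.3750
  −(0.250)·log₂(0.250) = 0.5000
Sum: 0.5000 + 0.3750 + 0.3750 + 0.5000 = 1.750 bits.

1.750 bits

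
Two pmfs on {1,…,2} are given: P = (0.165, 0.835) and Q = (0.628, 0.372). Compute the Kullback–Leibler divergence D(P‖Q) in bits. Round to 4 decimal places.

0.6558 bits

D(P‖Q) = Σ p·log₂(p/q).
  0.165·log₂(0.165/0.628) = -0.31817
  0.835·log₂(0.835/0.372) = 0.97401
D(P‖Q) = 0.6558 bits.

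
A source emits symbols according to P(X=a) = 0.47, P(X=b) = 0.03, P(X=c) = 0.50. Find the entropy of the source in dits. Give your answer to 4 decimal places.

0.3503 dits

H(X) = −Σ p·log₁₀ p.
  −(0.47)·log₁₀(0.47) = 0.15411
  −(0.03)·log₁₀(0.03) = 0.04569
  −(0.50)·log₁₀(0.50) = 0.15051
Sum: 0.15411 + 0.04569 + 0.15051 = 0.3503 dits.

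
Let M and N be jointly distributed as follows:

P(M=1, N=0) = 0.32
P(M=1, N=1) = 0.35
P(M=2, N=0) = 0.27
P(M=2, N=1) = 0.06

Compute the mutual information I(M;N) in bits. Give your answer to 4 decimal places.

Marginals: p(M) = (0.6700, 0.3300), p(N) = (0.5900, 0.4100).
I(M;N) = Σ p(x,y)·log₂[p(x,y)/(p(x)p(y))].
  (1,0): 0.32·log₂(0.8095) = -0.09756
  (1,1): 0.35·log₂(1.2741) = 0.12232
  (2,0): 0.27·log₂(1.3867) = 0.12736
  (2,1): 0.06·log₂(0.4435) = -0.07039
Sum = 0.0817 bits.

0.0817 bits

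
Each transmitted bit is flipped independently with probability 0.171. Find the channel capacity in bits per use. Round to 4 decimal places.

0.3400 bits

Binary symmetric channel: C = 1 − h₂(ε) where h₂ is the binary entropy function.
h₂(0.171) = −0.171·log₂0.171 − 0.829·log₂0.829 = 0.6600.
C = 1 − 0.6600 = 0.3400 bits per channel use.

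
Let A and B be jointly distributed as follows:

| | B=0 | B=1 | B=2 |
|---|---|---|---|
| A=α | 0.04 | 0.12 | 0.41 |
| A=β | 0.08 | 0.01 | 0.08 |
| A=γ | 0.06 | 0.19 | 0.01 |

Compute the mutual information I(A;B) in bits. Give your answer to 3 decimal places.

0.379 bits

Marginals: p(A) = (0.5700, 0.1700, 0.2600), p(B) = (0.1800, 0.3200, 0.5000).
I(A;B) = Σ p(x,y)·log₂[p(x,y)/(p(x)p(y))].
  (α,0): 0.04·log₂(0.3899) = -0.0544
  (α,1): 0.12·log₂(0.6579) = -0.0725
  (α,2): 0.41·log₂(1.4386) = 0.2151
  (β,0): 0.08·log₂(2.6144) = 0.1109
  (β,1): 0.01·log₂(0.1838) = -0.0244
  (β,2): 0.08·log₂(0.9412) = -0.0070
  (γ,0): 0.06·log₂(1.2821) = 0.0215
  (γ,1): 0.19·log₂(2.2837) = 0.2264
  (γ,2): 0.01·log₂(0.0769) = -0.0370
Sum = 0.379 bits.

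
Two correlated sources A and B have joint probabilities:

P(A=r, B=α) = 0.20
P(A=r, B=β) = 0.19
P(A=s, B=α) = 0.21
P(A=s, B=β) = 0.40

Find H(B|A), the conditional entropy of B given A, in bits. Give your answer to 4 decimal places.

Chain rule: H(B|A) = H(A,B) − H(A).
Marginals: p(A) = (0.3900, 0.6100), p(B) = (0.4100, 0.5900).
H(A,B) = 1.9212 bits; H(A) = 0.9648 bits.
H(B|A) = 1.9212 − 0.9648 = 0.9564 bits.

0.9564 bits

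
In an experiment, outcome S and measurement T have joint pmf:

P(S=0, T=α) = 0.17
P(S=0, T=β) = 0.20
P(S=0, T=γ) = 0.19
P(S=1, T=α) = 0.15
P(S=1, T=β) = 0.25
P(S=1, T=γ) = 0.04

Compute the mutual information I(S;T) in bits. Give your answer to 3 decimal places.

Marginals: p(S) = (0.5600, 0.4400), p(T) = (0.3200, 0.4500, 0.2300).
I(S;T) = H(S) + H(T) − H(S,T).
H(S) = 0.9896, H(T) = 1.5321, H(S,T) = 2.4505.
I(S;T) = 0.9896 + 1.5321 − 2.4505 = 0.071 bits.

0.071 bits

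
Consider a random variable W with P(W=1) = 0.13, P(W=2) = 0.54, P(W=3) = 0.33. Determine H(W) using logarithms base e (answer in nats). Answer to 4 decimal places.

0.9638 nats

H(W) = −Σ p·ln p.
  −(0.13)·ln(0.13) = 0.26523
  −(0.54)·ln(0.54) = 0.33274
  −(0.33)·ln(0.33) = 0.36586
Sum: 0.26523 + 0.33274 + 0.36586 = 0.9638 nats.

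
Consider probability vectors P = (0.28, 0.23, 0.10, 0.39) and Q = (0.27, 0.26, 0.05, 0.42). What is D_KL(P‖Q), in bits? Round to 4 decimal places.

D(P‖Q) = Σ p·log₂(p/q).
  0.28·log₂(0.28/0.27) = 0.01469
  0.23·log₂(0.23/0.26) = -0.04068
  0.10·log₂(0.10/0.05) = 0.10000
  0.39·log₂(0.39/0.42) = -0.04170
D(P‖Q) = 0.0323 bits.

0.0323 bits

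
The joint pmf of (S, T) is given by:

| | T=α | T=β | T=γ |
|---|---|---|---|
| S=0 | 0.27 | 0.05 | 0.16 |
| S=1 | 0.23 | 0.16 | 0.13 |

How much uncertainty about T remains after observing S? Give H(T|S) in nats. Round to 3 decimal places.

1.001 nats

Marginals: p(S) = (0.4800, 0.5200), p(T) = (0.5000, 0.2100, 0.2900).
H(T|S) = Σ p(S) · H(T|S=·).
  S=0: p=0.4800, H(T|S=0) = 0.9254
  S=1: p=0.5200, H(T|S=1) = 1.0700
Weighted sum = 1.001 nats.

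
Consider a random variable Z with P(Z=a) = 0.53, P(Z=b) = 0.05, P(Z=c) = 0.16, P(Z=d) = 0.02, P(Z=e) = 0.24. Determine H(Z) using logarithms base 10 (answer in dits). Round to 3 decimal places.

0.521 dits

H(Z) = −Σ p·log₁₀ p.
  −(0.53)·log₁₀(0.53) = 0.1461
  −(0.05)·log₁₀(0.05) = 0.0651
  −(0.16)·log₁₀(0.16) = 0.1273
  −(0.02)·log₁₀(0.02) = 0.0340
  −(0.24)·log₁₀(0.24) = 0.1487
Sum: 0.1461 + 0.0651 + 0.1273 + 0.0340 + 0.1487 = 0.521 dits.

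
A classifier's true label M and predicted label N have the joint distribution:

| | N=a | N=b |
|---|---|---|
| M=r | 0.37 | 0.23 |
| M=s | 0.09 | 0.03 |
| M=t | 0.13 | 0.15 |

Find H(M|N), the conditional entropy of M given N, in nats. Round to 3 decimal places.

0.901 nats

Chain rule: H(M|N) = H(M,N) − H(N).
Marginals: p(M) = (0.6000, 0.1200, 0.2800), p(N) = (0.5900, 0.4100).
H(M,N) = 1.5776 nats; H(N) = 0.6769 nats.
H(M|N) = 1.5776 − 0.6769 = 0.901 nats.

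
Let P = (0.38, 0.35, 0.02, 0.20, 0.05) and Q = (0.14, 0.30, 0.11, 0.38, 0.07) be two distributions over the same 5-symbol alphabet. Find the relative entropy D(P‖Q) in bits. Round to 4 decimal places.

D(P‖Q) = Σ p·log₂(p/q).
  0.38·log₂(0.38/0.14) = 0.54742
  0.35·log₂(0.35/0.30) = 0.07784
  0.02·log₂(0.02/0.11) = -0.04919
  0.20·log₂(0.20/0.38) = -0.18520
  0.05·log₂(0.05/0.07) = -0.02427
D(P‖Q) = 0.3666 bits.

0.3666 bits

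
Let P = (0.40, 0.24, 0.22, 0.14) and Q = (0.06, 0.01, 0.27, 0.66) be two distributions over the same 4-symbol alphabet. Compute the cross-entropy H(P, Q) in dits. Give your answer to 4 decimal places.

H(P,Q) = −Σ p·log₁₀ q.
  −0.40·log₁₀(0.06) = 0.48874
  −0.24·log₁₀(0.01) = 0.48000
  −0.22·log₁₀(0.27) = 0.12510
  −0.14·log₁₀(0.66) = 0.02526
H(P,Q) = 1.1191 dits.

1.1191 dits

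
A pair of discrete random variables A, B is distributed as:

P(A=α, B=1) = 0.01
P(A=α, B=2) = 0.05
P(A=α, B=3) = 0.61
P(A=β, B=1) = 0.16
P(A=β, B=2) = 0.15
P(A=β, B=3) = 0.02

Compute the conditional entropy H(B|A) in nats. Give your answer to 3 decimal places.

0.519 nats

Marginals: p(A) = (0.6700, 0.3300), p(B) = (0.1700, 0.2000, 0.6300).
H(B|A) = Σ p(A) · H(B|A=·).
  A=α: p=0.6700, H(B|A=α) = 0.3418
  A=β: p=0.3300, H(B|A=β) = 0.8793
Weighted sum = 0.519 nats.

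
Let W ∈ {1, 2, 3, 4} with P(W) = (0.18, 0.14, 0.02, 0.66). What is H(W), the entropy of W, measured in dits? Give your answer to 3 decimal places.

H(W) = −Σ p·log₁₀ p.
  −(0.18)·log₁₀(0.18) = 0.1341
  −(0.14)·log₁₀(0.14) = 0.1195
  −(0.02)·log₁₀(0.02) = 0.0340
  −(0.66)·log₁₀(0.66) = 0.1191
Sum: 0.1341 + 0.1195 + 0.0340 + 0.1191 = 0.407 dits.

0.407 dits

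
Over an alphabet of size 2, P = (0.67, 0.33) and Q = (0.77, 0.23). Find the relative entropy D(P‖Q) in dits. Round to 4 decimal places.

0.0113 dits

D(P‖Q) = Σ p·log₁₀(p/q).
  0.67·log₁₀(0.67/0.77) = -0.04048
  0.33·log₁₀(0.33/0.23) = 0.05174
D(P‖Q) = 0.0113 dits.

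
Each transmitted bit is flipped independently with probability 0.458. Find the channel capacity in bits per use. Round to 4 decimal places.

0.0051 bits

Binary symmetric channel: C = 1 − h₂(ε) where h₂ is the binary entropy function.
h₂(0.458) = −0.458·log₂0.458 − 0.542·log₂0.542 = 0.9949.
C = 1 − 0.9949 = 0.0051 bits per channel use.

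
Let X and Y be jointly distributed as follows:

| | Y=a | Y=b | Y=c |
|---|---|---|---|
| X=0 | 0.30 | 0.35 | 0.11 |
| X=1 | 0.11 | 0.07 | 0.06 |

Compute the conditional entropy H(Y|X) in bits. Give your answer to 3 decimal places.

Marginals: p(X) = (0.7600, 0.2400), p(Y) = (0.4100, 0.4200, 0.1700).
H(Y|X) = Σ p(X) · H(Y|X=·).
  X=0: p=0.7600, H(Y|X=0) = 1.4481
  X=1: p=0.2400, H(Y|X=1) = 1.5343
Weighted sum = 1.469 bits.

1.469 bits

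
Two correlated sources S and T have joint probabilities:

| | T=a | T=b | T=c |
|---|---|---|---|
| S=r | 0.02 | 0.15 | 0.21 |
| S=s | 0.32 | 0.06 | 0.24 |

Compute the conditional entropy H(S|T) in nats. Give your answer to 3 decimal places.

0.513 nats

Chain rule: H(S|T) = H(S,T) − H(T).
Marginals: p(S) = (0.3800, 0.6200), p(T) = (0.3400, 0.2100, 0.4500).
H(S,T) = 1.5665 nats; H(T) = 1.0539 nats.
H(S|T) = 1.5665 − 1.0539 = 0.513 nats.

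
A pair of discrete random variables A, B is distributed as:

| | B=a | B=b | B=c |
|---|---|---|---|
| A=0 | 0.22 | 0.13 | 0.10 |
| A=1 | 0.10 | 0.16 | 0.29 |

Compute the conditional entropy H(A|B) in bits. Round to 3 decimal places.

0.895 bits

Chain rule: H(A|B) = H(A,B) − H(B).
Marginals: p(A) = (0.4500, 0.5500), p(B) = (0.3200, 0.2900, 0.3900).
H(A,B) = 2.4685 bits; H(B) = 1.5737 bits.
H(A|B) = 2.4685 − 1.5737 = 0.895 bits.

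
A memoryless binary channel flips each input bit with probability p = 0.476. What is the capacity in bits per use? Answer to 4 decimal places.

0.0017 bits

Binary symmetric channel: C = 1 − h₂(ε) where h₂ is the binary entropy function.
h₂(0.476) = −0.476·log₂0.476 − 0.524·log₂0.524 = 0.9983.
C = 1 − 0.9983 = 0.0017 bits per channel use.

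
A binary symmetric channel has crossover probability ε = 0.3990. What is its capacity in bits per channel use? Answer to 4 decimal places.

Binary symmetric channel: C = 1 − h₂(ε) where h₂ is the binary entropy function.
h₂(0.3990) = −0.3990·log₂0.3990 − 0.6010·log₂0.6010 = 0.9704.
C = 1 − 0.9704 = 0.0296 bits per channel use.

0.0296 bits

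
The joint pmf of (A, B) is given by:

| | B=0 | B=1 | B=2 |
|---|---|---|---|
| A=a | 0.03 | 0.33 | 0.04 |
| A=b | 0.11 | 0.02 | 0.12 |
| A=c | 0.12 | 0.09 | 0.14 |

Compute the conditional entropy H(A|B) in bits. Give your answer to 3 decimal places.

1.225 bits

Chain rule: H(A|B) = H(A,B) − H(B).
Marginals: p(A) = (0.4000, 0.2500, 0.3500), p(B) = (0.2600, 0.4400, 0.3000).
H(A,B) = 2.7724 bits; H(B) = 1.5475 bits.
H(A|B) = 2.7724 − 1.5475 = 1.225 bits.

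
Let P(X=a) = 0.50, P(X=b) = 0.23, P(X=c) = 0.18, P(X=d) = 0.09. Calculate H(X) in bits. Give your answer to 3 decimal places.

1.746 bits

H(X) = −Σ p·log₂ p.
  −(0.50)·log₂(0.50) = 0.5000
  −(0.23)·log₂(0.23) = 0.4877
  −(0.18)·log₂(0.18) = 0.4453
  −(0.09)·log₂(0.09) = 0.3127
Sum: 0.5000 + 0.4877 + 0.4453 + 0.3127 = 1.746 bits.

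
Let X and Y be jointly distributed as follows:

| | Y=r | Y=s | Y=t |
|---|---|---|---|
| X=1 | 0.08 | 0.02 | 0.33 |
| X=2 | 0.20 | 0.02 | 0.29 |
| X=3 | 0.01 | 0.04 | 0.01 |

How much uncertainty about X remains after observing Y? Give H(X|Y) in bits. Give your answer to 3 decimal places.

Chain rule: H(X|Y) = H(X,Y) − H(Y).
Marginals: p(X) = (0.4300, 0.5100, 0.0600), p(Y) = (0.2900, 0.0800, 0.6300).
H(X,Y) = 2.3460 bits; H(Y) = 1.2294 bits.
H(X|Y) = 2.3460 − 1.2294 = 1.117 bits.

1.117 bits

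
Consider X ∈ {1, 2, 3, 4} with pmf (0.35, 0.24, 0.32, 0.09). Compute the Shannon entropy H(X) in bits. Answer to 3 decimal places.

1.863 bits

H(X) = −Σ p·log₂ p.
  −(0.35)·log₂(0.35) = 0.5301
  −(0.24)·log₂(0.24) = 0.4941
  −(0.32)·log₂(0.32) = 0.5260
  −(0.09)·log₂(0.09) = 0.3127
Sum: 0.5301 + 0.4941 + 0.5260 + 0.3127 = 1.863 bits.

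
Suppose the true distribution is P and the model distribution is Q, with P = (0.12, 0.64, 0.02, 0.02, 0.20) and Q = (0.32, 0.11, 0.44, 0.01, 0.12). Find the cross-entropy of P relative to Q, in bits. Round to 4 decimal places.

3.0036 bits

H(P,Q) = −Σ p·log₂ q.
  −0.12·log₂(0.32) = 0.19726
  −0.64·log₂(0.11) = 2.03803
  −0.02·log₂(0.44) = 0.02369
  −0.02·log₂(0.01) = 0.13288
  −0.20·log₂(0.12) = 0.61178
H(P,Q) = 3.0036 bits.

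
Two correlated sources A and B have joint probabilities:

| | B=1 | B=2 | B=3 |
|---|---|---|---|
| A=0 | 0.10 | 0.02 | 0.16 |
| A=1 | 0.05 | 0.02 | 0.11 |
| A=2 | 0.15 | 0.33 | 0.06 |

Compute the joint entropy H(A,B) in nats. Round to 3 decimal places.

1.892 nats

H(A,B) = −Σ p(x,y)·ln p(x,y) over all 9 cells.
  cell (0,1): −0.10·ln0.10 = 0.2303
  cell (0,2): −0.02·ln0.02 = 0.0782
  cell (0,3): −0.16·ln0.16 = 0.2932
  cell (1,1): −0.05·ln0.05 = 0.1498
  cell (1,2): −0.02·ln0.02 = 0.0782
  cell (1,3): −0.11·ln0.11 = 0.2428
  cell (2,1): −0.15·ln0.15 = 0.2846
  cell (2,2): −0.33·ln0.33 = 0.3659
  cell (2,3): −0.06·ln0.06 = 0.1688
Sum = 1.892 nats.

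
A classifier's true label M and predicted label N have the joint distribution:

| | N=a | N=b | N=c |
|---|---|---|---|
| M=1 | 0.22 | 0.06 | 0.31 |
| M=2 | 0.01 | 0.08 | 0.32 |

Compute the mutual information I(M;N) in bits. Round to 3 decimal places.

Marginals: p(M) = (0.5900, 0.4100), p(N) = (0.2300, 0.1400, 0.6300).
I(M;N) = H(M) + H(N) − H(M,N).
H(M) = 0.9765, H(N) = 1.3047, H(M,N) = 2.1319.
I(M;N) = 0.9765 + 1.3047 − 2.1319 = 0.149 bits.

0.149 bits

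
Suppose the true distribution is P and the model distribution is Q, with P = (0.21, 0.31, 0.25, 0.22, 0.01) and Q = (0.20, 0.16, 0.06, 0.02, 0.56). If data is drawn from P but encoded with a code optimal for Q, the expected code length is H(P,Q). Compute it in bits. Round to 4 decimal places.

3.5719 bits

H(P,Q) = −Σ p·log₂ q.
  −0.21·log₂(0.20) = 0.48760
  −0.31·log₂(0.16) = 0.81960
  −0.25·log₂(0.06) = 1.01472
  −0.22·log₂(0.02) = 1.24165
  −0.01·log₂(0.56) = 0.00837
H(P,Q) = 3.5719 bits.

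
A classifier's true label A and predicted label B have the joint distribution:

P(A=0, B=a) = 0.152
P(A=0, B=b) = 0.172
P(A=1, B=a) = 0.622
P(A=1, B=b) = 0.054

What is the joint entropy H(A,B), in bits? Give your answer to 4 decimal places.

1.5034 bits

H(A,B) = −Σ p(x,y)·log₂ p(x,y) over all 4 cells.
  cell (0,a): −0.152·log₂0.152 = 0.41311
  cell (0,b): −0.172·log₂0.172 = 0.43680
  cell (1,a): −0.622·log₂0.622 = 0.42608
  cell (1,b): −0.054·log₂0.054 = 0.22739
Sum = 1.5034 bits.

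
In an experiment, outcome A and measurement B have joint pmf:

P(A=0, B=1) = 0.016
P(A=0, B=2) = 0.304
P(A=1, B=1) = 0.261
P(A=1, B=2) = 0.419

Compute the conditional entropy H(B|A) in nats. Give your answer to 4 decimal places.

Chain rule: H(B|A) = H(A,B) − H(A).
Marginals: p(A) = (0.3200, 0.6800), p(B) = (0.2770, 0.7230).
H(A,B) = 1.1432 nats; H(A) = 0.6269 nats.
H(B|A) = 1.1432 − 0.6269 = 0.5163 nats.

0.5163 nats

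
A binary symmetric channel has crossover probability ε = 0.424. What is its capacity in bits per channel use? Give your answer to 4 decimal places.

0.0167 bits

Binary symmetric channel: C = 1 − h₂(ε) where h₂ is the binary entropy function.
h₂(0.424) = −0.424·log₂0.424 − 0.576·log₂0.576 = 0.9833.
C = 1 − 0.9833 = 0.0167 bits per channel use.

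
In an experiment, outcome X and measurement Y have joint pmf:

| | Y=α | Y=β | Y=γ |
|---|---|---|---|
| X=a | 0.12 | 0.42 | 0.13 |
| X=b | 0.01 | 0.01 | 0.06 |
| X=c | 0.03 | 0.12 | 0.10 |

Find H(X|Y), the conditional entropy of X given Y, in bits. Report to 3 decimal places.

Marginals: p(X) = (0.6700, 0.0800, 0.2500), p(Y) = (0.1600, 0.5500, 0.2900).
H(X|Y) = Σ p(Y) · H(X|Y=·).
  Y=α: p=0.1600, H(X|Y=α) = 1.0141
  Y=β: p=0.5500, H(X|Y=β) = 0.8814
  Y=γ: p=0.2900, H(X|Y=γ) = 1.5189
Weighted sum = 1.088 bits.

1.088 bits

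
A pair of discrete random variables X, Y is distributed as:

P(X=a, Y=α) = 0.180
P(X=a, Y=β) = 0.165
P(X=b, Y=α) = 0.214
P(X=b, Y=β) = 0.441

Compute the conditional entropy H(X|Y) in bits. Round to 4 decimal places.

Marginals: p(X) = (0.3450, 0.6550), p(Y) = (0.3940, 0.6060).
H(X|Y) = Σ p(Y) · H(X|Y=·).
  Y=α: p=0.3940, H(X|Y=α) = 0.9946
  Y=β: p=0.6060, H(X|Y=β) = 0.8447
Weighted sum = 0.9038 bits.

0.9038 bits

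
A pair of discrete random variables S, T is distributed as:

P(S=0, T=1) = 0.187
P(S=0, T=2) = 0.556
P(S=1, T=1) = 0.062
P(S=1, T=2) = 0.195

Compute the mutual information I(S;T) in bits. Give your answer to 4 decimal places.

0.0001 bits

Marginals: p(S) = (0.7430, 0.2570), p(T) = (0.2490, 0.7510).
I(S;T) = Σ p(x,y)·log₂[p(x,y)/(p(x)p(y))].
  (0,1): 0.187·log₂(1.0108) = 0.00289
  (0,2): 0.556·log₂(0.9964) = -0.00287
  (1,1): 0.062·log₂(0.9689) = -0.00283
  (1,2): 0.195·log₂(1.0103) = 0.00289
Sum = 0.0001 bits.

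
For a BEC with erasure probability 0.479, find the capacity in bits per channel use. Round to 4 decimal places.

Binary erasure channel: capacity C = 1 − ε.
C = 1 − 0.479 = 0.5210 bits per channel use.

0.5210 bits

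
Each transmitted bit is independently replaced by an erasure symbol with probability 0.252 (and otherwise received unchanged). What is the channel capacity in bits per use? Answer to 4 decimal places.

Binary erasure channel: capacity C = 1 − ε.
C = 1 − 0.252 = 0.7480 bits per channel use.

0.7480 bits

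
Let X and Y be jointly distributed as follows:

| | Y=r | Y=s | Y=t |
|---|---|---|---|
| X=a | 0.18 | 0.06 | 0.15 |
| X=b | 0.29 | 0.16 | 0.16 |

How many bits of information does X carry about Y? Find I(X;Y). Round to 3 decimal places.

0.018 bits

Marginals: p(X) = (0.3900, 0.6100), p(Y) = (0.4700, 0.2200, 0.3100).
I(X;Y) = H(X) + H(Y) − H(X,Y).
H(X) = 0.9648, H(Y) = 1.5163, H(X,Y) = 2.4633.
I(X;Y) = 0.9648 + 1.5163 − 2.4633 = 0.018 bits.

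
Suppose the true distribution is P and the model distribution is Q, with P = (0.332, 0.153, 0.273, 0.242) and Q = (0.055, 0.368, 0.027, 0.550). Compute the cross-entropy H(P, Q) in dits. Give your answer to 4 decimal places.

0.9757 dits

H(P,Q) = −Σ p·log₁₀ q.
  −0.332·log₁₀(0.055) = 0.41820
  −0.153·log₁₀(0.368) = 0.06643
  −0.273·log₁₀(0.027) = 0.42824
  −0.242·log₁₀(0.550) = 0.06283
H(P,Q) = 0.9757 dits.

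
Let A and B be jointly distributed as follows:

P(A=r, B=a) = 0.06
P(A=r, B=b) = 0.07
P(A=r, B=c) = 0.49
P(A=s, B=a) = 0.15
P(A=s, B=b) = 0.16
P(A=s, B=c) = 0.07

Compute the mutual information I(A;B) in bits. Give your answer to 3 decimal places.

0.268 bits

Marginals: p(A) = (0.6200, 0.3800), p(B) = (0.2100, 0.2300, 0.5600).
I(A;B) = H(A) + H(B) − H(A,B).
H(A) = 0.9580, H(B) = 1.4289, H(A,B) = 2.1185.
I(A;B) = 0.9580 + 1.4289 − 2.1185 = 0.268 bits.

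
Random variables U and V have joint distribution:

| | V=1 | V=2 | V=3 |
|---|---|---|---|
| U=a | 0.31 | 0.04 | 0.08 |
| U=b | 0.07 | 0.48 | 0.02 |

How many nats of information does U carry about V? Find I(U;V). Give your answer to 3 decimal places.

0.311 nats

Marginals: p(U) = (0.4300, 0.5700), p(V) = (0.3800, 0.5200, 0.1000).
I(U;V) = H(U) + H(V) − H(U,V).
H(U) = 0.6833, H(V) = 0.9380, H(U,V) = 1.3106.
I(U;V) = 0.6833 + 0.9380 − 1.3106 = 0.311 nats.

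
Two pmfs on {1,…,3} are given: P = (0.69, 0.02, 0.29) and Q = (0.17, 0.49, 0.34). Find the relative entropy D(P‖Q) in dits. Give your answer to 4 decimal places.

D(P‖Q) = Σ p·log₁₀(p/q).
  0.69·log₁₀(0.69/0.17) = 0.41980
  0.02·log₁₀(0.02/0.49) = -0.02778
  0.29·log₁₀(0.29/0.34) = -0.02003
D(P‖Q) = 0.3720 dits.

0.3720 dits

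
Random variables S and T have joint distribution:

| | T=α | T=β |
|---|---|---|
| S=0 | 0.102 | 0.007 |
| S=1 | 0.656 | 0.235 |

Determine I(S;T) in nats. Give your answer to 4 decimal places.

0.0133 nats

Marginals: p(S) = (0.1090, 0.8910), p(T) = (0.7580, 0.2420).
I(S;T) = H(S) + H(T) − H(S,T).
H(S) = 0.3444, H(T) = 0.5534, H(S,T) = 0.8845.
I(S;T) = 0.3444 + 0.5534 − 0.8845 = 0.0133 nats.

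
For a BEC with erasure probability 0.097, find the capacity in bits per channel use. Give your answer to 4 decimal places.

Binary erasure channel: capacity C = 1 − ε.
C = 1 − 0.097 = 0.9030 bits per channel use.

0.9030 bits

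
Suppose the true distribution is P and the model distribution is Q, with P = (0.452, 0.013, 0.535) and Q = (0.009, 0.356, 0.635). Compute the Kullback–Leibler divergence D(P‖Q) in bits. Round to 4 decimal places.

D(P‖Q) = Σ p·log₂(p/q).
  0.452·log₂(0.452/0.009) = 2.55391
  0.013·log₂(0.013/0.356) = -0.06208
  0.535·log₂(0.535/0.635) = -0.13226
D(P‖Q) = 2.3596 bits.

2.3596 bits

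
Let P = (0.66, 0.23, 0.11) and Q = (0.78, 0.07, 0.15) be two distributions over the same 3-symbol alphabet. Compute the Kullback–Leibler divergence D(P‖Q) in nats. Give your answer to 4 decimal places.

D(P‖Q) = Σ p·ln(p/q).
  0.66·ln(0.66/0.78) = -0.11026
  0.23·ln(0.23/0.07) = 0.27360
  0.11·ln(0.11/0.15) = -0.03412
D(P‖Q) = 0.1292 nats.

0.1292 nats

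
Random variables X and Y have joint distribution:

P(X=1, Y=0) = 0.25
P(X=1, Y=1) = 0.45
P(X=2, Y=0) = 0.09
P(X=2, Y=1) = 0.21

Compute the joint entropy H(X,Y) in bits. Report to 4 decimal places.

H(X,Y) = −Σ p(x,y)·log₂ p(x,y) over all 4 cells.
  cell (1,0): −0.25·log₂0.25 = 0.50000
  cell (1,1): −0.45·log₂0.45 = 0.51840
  cell (2,0): −0.09·log₂0.09 = 0.31265
  cell (2,1): −0.21·log₂0.21 = 0.47282
Sum = 1.8039 bits.

1.8039 bits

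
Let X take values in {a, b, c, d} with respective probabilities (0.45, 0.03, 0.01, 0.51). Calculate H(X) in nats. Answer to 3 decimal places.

H(X) = −Σ p·ln p.
  −(0.45)·ln(0.45) = 0.3593
  −(0.03)·ln(0.03) = 0.1052
  −(0.01)·ln(0.01) = 0.0461
  −(0.51)·ln(0.51) = 0.3434
Sum: 0.3593 + 0.1052 + 0.0461 + 0.3434 = 0.854 nats.

0.854 nats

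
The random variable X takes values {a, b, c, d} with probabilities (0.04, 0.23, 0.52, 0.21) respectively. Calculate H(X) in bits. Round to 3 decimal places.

1.637 bits

H(X) = −Σ p·log₂ p.
  −(0.04)·log₂(0.04) = 0.1858
  −(0.23)·log₂(0.23) = 0.4877
  −(0.52)·log₂(0.52) = 0.4906
  −(0.21)·log₂(0.21) = 0.4728
Sum: 0.1858 + 0.4877 + 0.4906 + 0.4728 = 1.637 bits.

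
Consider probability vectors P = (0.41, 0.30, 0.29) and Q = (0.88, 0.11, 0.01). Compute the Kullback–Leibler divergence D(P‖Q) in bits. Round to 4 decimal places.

D(P‖Q) = Σ p·log₂(p/q).
  0.41·log₂(0.41/0.88) = -0.45177
  0.30·log₂(0.30/0.11) = 0.43424
  0.29·log₂(0.29/0.01) = 1.40881
D(P‖Q) = 1.3913 bits.

1.3913 bits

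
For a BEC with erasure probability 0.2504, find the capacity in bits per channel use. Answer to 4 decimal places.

0.7496 bits

Binary erasure channel: capacity C = 1 − ε.
C = 1 − 0.2504 = 0.7496 bits per channel use.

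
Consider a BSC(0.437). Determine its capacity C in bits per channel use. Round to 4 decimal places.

Binary symmetric channel: C = 1 − h₂(ε) where h₂ is the binary entropy function.
h₂(0.437) = −0.437·log₂0.437 − 0.563·log₂0.563 = 0.9885.
C = 1 − 0.9885 = 0.0115 bits per channel use.

0.0115 bits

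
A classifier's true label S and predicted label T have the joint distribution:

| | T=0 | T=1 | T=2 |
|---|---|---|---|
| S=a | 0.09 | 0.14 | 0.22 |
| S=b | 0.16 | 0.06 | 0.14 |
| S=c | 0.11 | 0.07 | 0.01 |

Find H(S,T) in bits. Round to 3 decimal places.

H(S,T) = −Σ p(x,y)·log₂ p(x,y) over all 9 cells.
  cell (a,0): −0.09·log₂0.09 = 0.3127
  cell (a,1): −0.14·log₂0.14 = 0.3971
  cell (a,2): −0.22·log₂0.22 = 0.4806
  cell (b,0): −0.16·log₂0.16 = 0.4230
  cell (b,1): −0.06·log₂0.06 = 0.2435
  cell (b,2): −0.14·log₂0.14 = 0.3971
  cell (c,0): −0.11·log₂0.11 = 0.3503
  cell (c,1): −0.07·log₂0.07 = 0.2686
  cell (c,2): −0.01·log₂0.01 = 0.0664
Sum = 2.939 bits.

2.939 bits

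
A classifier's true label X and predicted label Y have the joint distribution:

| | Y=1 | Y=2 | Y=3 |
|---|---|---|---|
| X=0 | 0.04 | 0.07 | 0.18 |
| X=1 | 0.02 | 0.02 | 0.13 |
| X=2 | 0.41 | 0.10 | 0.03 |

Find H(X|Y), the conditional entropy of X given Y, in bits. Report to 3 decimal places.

Marginals: p(X) = (0.2900, 0.1700, 0.5400), p(Y) = (0.4700, 0.1900, 0.3400).
H(X|Y) = Σ p(Y) · H(X|Y=·).
  Y=1: p=0.4700, H(X|Y=1) = 0.6682
  Y=2: p=0.1900, H(X|Y=2) = 1.3600
  Y=3: p=0.3400, H(X|Y=3) = 1.3251
Weighted sum = 1.023 bits.

1.023 bits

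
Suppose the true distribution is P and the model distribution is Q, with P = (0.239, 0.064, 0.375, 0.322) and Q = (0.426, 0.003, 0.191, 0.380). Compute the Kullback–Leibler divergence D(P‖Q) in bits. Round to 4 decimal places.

0.3713 bits

D(P‖Q) = Σ p·log₂(p/q).
  0.239·log₂(0.239/0.426) = -0.19929
  0.064·log₂(0.064/0.003) = 0.28256
  0.375·log₂(0.375/0.191) = 0.36499
  0.322·log₂(0.322/0.380) = -0.07694
D(P‖Q) = 0.3713 bits.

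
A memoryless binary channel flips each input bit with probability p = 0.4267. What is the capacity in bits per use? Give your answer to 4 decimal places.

Binary symmetric channel: C = 1 − h₂(ε) where h₂ is the binary entropy function.
h₂(0.4267) = −0.4267·log₂0.4267 − 0.5733·log₂0.5733 = 0.9844.
C = 1 − 0.9844 = 0.0156 bits per channel use.

0.0156 bits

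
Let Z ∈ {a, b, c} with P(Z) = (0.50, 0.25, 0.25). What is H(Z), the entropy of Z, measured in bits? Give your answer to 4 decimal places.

1.5000 bits

H(Z) = −Σ p·log₂ p.
  −(0.50)·log₂(0.50) = 0.50000
  −(0.25)·log₂(0.25) = 0.50000
  −(0.25)·log₂(0.25) = 0.50000
Sum: 0.50000 + 0.50000 + 0.50000 = 1.5000 bits.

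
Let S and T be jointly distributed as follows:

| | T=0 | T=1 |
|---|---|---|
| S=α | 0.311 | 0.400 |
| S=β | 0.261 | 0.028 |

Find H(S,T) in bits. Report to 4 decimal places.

H(S,T) = −Σ p(x,y)·log₂ p(x,y) over all 4 cells.
  cell (α,0): −0.311·log₂0.311 = 0.52404
  cell (α,1): −0.400·log₂0.400 = 0.52877
  cell (β,0): −0.261·log₂0.261 = 0.50579
  cell (β,1): −0.028·log₂0.028 = 0.14444
Sum = 1.7030 bits.

1.7030 bits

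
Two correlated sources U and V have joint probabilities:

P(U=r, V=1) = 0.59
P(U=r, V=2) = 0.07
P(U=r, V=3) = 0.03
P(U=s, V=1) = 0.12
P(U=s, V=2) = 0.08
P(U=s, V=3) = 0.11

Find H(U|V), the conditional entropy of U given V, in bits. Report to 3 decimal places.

0.720 bits

Chain rule: H(U|V) = H(U,V) − H(V).
Marginals: p(U) = (0.6900, 0.3100), p(V) = (0.7100, 0.1500, 0.1400).
H(U,V) = 1.8783 bits; H(V) = 1.1585 bits.
H(U|V) = 1.8783 − 1.1585 = 0.720 bits.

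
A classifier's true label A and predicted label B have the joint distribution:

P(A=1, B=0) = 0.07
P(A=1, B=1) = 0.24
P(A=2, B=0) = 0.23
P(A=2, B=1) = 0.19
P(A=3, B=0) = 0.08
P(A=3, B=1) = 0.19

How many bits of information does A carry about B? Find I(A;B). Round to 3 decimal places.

0.065 bits

Marginals: p(A) = (0.3100, 0.4200, 0.2700), p(B) = (0.3800, 0.6200).
I(A;B) = Σ p(x,y)·log₂[p(x,y)/(p(x)p(y))].
  (1,0): 0.07·log₂(0.5942) = -0.0526
  (1,1): 0.24·log₂(1.2487) = 0.0769
  (2,0): 0.23·log₂(1.4411) = 0.1212
  (2,1): 0.19·log₂(0.7296) = -0.0864
  (3,0): 0.08·log₂(0.7797) = -0.0287
  (3,1): 0.19·log₂(1.1350) = 0.0347
Sum = 0.065 bits.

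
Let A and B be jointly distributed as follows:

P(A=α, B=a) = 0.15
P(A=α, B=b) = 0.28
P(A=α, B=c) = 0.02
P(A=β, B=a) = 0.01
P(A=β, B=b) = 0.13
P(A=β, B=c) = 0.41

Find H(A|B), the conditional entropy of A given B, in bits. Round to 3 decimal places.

Chain rule: H(A|B) = H(A,B) − H(B).
Marginals: p(A) = (0.4500, 0.5500), p(B) = (0.1600, 0.4100, 0.4300).
H(A,B) = 2.0141 bits; H(B) = 1.4740 bits.
H(A|B) = 2.0141 − 1.4740 = 0.540 bits.

0.540 bits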